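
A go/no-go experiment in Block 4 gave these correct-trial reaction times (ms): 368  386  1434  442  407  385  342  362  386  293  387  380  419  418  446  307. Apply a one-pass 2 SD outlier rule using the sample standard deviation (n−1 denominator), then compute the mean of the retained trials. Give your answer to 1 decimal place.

n = 16, ΣRT = 7162, M = 447.625
Σ(x−M)² = 1064595.75; s = √(1064595.75/15) = 266.408
Cutoffs: 447.625 ± 2·266.408 → [-85.2, 980.4]
Outside: 1434 → excluded.
Retained (n=15): Σ = 5728, mean = 5728/15 = 381.867

381.9 ms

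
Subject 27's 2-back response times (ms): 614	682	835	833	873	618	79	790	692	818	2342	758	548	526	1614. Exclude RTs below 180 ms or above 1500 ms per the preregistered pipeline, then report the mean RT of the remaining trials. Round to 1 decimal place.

Excluded: 79, 1614, 2342
Retained (n=12): Σ = 8587
Mean = 8587/12 = 715.5833

715.6 ms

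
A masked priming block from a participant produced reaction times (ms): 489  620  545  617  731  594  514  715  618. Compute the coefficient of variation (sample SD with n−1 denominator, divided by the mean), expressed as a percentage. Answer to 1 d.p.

n = 9, Σ = 5443, M = 604.7778
Σ(x−M)² = 53971.556; s = √(53971.556/8) = 82.1367
CV = 82.1367 / 604.7778 = 0.13581 = 13.581%

13.6%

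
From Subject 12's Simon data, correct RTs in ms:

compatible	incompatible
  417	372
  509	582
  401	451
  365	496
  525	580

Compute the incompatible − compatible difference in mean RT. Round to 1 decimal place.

52.8 ms

M(compatible) = 2217/5 = 443.400
M(incompatible) = 2481/5 = 496.200
Difference = 496.200 − 443.400 = 52.800 ms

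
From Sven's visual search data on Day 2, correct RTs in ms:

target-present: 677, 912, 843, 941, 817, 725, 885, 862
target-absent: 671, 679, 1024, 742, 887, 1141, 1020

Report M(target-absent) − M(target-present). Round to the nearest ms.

48 ms

M(target-present) = 6662/8 = 832.750
M(target-absent) = 6164/7 = 880.571
Difference = 880.571 − 832.750 = 47.821 ms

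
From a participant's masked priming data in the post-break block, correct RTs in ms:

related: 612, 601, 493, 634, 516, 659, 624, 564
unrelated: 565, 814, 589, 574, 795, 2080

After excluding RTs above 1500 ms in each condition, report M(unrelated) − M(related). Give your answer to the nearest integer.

80 ms

unrelated: exclude 2080
M(related) = 4703/8 = 587.875
M(unrelated) = 3337/5 = 667.400
Difference = 667.400 − 587.875 = 79.525 ms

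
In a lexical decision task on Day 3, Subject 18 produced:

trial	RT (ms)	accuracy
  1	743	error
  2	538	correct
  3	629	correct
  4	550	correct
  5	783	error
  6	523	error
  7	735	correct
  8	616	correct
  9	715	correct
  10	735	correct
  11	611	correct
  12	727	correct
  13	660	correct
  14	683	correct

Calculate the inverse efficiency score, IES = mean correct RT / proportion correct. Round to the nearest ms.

833 ms

Correct trials (n=11): 538, 629, 550, 735, 616, 715, 735, 611, 727, 660, 683
Mean correct RT = 7199/11 = 654.4545 ms
Proportion correct = 11/14
IES = 654.4545 / (11/14) = 832.942 ms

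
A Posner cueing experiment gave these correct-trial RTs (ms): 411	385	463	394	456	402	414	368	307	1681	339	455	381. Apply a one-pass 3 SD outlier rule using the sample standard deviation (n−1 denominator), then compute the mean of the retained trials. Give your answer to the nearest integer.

398 ms

n = 13, ΣRT = 6456, M = 496.615
Σ(x−M)² = 1544079.08; s = √(1544079.08/12) = 358.711
Cutoffs: 496.615 ± 3·358.711 → [-579.5, 1572.7]
Outside: 1681 → excluded.
Retained (n=12): Σ = 4775, mean = 4775/12 = 397.917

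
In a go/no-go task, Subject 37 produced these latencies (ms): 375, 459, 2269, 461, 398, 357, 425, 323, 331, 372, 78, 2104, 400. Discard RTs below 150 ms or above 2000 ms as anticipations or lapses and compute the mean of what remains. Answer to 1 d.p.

390.1 ms

Excluded: 78, 2104, 2269
Retained (n=10): Σ = 3901
Mean = 3901/10 = 390.1000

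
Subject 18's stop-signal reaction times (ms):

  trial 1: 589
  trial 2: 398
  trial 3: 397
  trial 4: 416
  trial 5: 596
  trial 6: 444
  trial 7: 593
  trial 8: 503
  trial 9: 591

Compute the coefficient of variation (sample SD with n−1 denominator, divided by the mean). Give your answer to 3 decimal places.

0.179

n = 9, Σ = 4527, M = 503.0000
Σ(x−M)² = 65200.000; s = √(65200.000/8) = 90.2774
CV = 90.2774 / 503.0000 = 0.17948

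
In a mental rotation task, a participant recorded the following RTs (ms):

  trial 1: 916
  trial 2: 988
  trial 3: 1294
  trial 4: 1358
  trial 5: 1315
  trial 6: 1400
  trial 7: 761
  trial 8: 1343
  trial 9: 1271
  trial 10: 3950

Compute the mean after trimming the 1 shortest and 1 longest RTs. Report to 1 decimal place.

Sorted: 761, 916, 988, 1271, 1294, 1315, 1343, 1358, 1400, 3950
Drop lowest 1 (761) and highest 1 (3950)
Remaining (n=8): Σ = 9885, mean = 9885/8 = 1235.625

1235.6 ms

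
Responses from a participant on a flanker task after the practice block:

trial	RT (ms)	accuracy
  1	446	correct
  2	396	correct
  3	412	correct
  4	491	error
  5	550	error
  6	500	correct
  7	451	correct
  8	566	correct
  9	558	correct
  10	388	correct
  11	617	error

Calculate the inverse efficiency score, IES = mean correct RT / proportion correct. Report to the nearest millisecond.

Correct trials (n=8): 446, 396, 412, 500, 451, 566, 558, 388
Mean correct RT = 3717/8 = 464.6250 ms
Proportion correct = 8/11
IES = 464.6250 / (8/11) = 638.859 ms

639 ms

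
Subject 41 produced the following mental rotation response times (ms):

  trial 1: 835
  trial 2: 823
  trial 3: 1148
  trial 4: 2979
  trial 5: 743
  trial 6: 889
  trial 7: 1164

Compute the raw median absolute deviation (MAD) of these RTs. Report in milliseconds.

Sorted: 743, 823, 835, 889, 1148, 1164, 2979 → median = 889
|x − 889|: 54, 66, 259, 2090, 146, 0, 275
Sorted deviations: 0, 54, 66, 146, 259, 275, 2090 → MAD = 146

146 ms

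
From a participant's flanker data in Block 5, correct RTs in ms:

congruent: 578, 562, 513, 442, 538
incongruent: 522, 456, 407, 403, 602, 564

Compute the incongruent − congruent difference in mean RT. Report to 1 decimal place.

M(congruent) = 2633/5 = 526.600
M(incongruent) = 2954/6 = 492.333
Difference = 492.333 − 526.600 = -34.267 ms

-34.3 ms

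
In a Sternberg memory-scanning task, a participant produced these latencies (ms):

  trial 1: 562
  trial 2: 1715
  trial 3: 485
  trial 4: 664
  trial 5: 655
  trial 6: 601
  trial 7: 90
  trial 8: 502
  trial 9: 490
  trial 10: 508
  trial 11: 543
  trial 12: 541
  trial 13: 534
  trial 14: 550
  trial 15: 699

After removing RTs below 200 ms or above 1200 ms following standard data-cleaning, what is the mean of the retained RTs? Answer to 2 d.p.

564.15 ms

Excluded: 90, 1715
Retained (n=13): Σ = 7334
Mean = 7334/13 = 564.1538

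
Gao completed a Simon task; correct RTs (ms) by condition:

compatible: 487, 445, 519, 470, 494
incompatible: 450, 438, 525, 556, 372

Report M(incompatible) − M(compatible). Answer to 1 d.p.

-14.8 ms

M(compatible) = 2415/5 = 483.000
M(incompatible) = 2341/5 = 468.200
Difference = 468.200 − 483.000 = -14.800 ms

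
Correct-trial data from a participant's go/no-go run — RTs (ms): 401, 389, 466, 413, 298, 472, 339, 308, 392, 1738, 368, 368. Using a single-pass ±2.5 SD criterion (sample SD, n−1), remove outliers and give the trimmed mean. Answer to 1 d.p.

n = 12, ΣRT = 5952, M = 496.000
Σ(x−M)² = 1714184.00; s = √(1714184.00/11) = 394.759
Cutoffs: 496.000 ± 2.5·394.759 → [-490.9, 1482.9]
Outside: 1738 → excluded.
Retained (n=11): Σ = 4214, mean = 4214/11 = 383.091

383.1 ms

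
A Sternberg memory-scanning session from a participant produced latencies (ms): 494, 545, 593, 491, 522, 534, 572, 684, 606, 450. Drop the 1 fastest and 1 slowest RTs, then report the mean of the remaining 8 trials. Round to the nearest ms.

545 ms

Sorted: 450, 491, 494, 522, 534, 545, 572, 593, 606, 684
Drop lowest 1 (450) and highest 1 (684)
Remaining (n=8): Σ = 4357, mean = 4357/8 = 544.625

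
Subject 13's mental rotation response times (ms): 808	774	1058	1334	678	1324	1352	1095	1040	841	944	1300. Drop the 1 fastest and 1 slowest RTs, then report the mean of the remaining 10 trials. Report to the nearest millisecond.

Sorted: 678, 774, 808, 841, 944, 1040, 1058, 1095, 1300, 1324, 1334, 1352
Drop lowest 1 (678) and highest 1 (1352)
Remaining (n=10): Σ = 10518, mean = 10518/10 = 1051.800

1052 ms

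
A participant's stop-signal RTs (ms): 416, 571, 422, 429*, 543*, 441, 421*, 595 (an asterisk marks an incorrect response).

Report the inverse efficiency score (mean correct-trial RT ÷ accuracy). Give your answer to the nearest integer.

Correct trials (n=5): 416, 571, 422, 441, 595
Mean correct RT = 2445/5 = 489.0000 ms
Proportion correct = 5/8
IES = 489.0000 / (5/8) = 782.400 ms

782 ms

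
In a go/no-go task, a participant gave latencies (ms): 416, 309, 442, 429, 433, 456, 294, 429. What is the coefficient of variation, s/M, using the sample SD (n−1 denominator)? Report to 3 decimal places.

0.156

n = 8, Σ = 3208, M = 401.0000
Σ(x−M)² = 27436.000; s = √(27436.000/7) = 62.6053
CV = 62.6053 / 401.0000 = 0.15612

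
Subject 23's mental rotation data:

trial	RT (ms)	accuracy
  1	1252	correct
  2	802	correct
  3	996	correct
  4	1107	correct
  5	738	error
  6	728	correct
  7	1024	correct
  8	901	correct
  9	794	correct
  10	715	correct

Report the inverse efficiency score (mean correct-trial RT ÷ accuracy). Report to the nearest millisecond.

1027 ms

Correct trials (n=9): 1252, 802, 996, 1107, 728, 1024, 901, 794, 715
Mean correct RT = 8319/9 = 924.3333 ms
Proportion correct = 9/10
IES = 924.3333 / (9/10) = 1027.037 ms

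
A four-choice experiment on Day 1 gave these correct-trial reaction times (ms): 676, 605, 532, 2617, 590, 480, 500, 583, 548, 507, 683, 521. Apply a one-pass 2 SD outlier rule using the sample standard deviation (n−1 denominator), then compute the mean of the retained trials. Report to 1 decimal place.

565.9 ms

n = 12, ΣRT = 8842, M = 736.833
Σ(x−M)² = 3903305.67; s = √(3903305.67/11) = 595.689
Cutoffs: 736.833 ± 2·595.689 → [-454.5, 1928.2]
Outside: 2617 → excluded.
Retained (n=11): Σ = 6225, mean = 6225/11 = 565.909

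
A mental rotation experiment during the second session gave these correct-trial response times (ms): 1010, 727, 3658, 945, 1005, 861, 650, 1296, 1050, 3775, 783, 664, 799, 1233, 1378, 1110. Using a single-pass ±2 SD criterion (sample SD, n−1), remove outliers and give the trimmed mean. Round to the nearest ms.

n = 16, ΣRT = 20944, M = 1309.000
Σ(x−M)² = 13957168.00; s = √(13957168.00/15) = 964.613
Cutoffs: 1309.000 ± 2·964.613 → [-620.2, 3238.2]
Outside: 3658, 3775 → excluded.
Retained (n=14): Σ = 13511, mean = 13511/14 = 965.071

965 ms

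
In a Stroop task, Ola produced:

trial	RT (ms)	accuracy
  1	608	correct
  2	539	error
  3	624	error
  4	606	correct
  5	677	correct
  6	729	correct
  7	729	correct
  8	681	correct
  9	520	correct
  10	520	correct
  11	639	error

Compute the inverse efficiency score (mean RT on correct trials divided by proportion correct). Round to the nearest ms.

871 ms

Correct trials (n=8): 608, 606, 677, 729, 729, 681, 520, 520
Mean correct RT = 5070/8 = 633.7500 ms
Proportion correct = 8/11
IES = 633.7500 / (8/11) = 871.406 ms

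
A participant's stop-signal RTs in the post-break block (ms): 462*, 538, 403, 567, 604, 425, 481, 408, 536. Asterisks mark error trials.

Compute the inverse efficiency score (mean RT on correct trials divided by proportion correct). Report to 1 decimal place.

Correct trials (n=8): 538, 403, 567, 604, 425, 481, 408, 536
Mean correct RT = 3962/8 = 495.2500 ms
Proportion correct = 8/9
IES = 495.2500 / (8/9) = 557.156 ms

557.2 ms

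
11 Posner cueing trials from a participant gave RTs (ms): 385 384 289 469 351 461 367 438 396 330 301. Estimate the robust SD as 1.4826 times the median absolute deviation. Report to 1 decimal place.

Sorted: 289, 301, 330, 351, 367, 384, 385, 396, 438, 461, 469 → median = 384
|x − 384| sorted: 0, 1, 12, 17, 33, 54, 54, 77, 83, 85, 95 → MAD = 54
Robust SD ≈ 1.4826 × 54 = 80.060

80.1 ms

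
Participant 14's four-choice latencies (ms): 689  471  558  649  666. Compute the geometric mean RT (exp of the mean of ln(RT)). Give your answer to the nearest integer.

601 ms

ln(RT): 6.5352, 6.1549, 6.3244, 6.4754, 6.5013
Mean ln(RT) = 31.9912/5 = 6.39824
Geometric mean = exp(6.39824) = 600.78 ms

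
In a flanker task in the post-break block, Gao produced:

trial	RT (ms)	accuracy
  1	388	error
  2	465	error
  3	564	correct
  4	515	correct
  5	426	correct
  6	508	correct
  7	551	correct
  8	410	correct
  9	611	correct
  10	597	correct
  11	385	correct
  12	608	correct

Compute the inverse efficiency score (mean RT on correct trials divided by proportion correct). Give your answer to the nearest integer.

621 ms

Correct trials (n=10): 564, 515, 426, 508, 551, 410, 611, 597, 385, 608
Mean correct RT = 5175/10 = 517.5000 ms
Proportion correct = 10/12
IES = 517.5000 / (10/12) = 621.000 ms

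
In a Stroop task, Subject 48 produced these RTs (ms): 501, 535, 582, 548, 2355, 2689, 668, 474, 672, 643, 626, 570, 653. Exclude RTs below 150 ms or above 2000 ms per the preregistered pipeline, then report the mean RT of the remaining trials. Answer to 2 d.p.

Excluded: 2355, 2689
Retained (n=11): Σ = 6472
Mean = 6472/11 = 588.3636

588.36 ms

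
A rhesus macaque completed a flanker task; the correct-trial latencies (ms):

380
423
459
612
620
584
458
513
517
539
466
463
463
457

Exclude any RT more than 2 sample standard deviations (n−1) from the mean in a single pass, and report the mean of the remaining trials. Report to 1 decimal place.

496.7 ms

n = 14, ΣRT = 6954, M = 496.714
Σ(x−M)² = 65344.86; s = √(65344.86/13) = 70.898
Cutoffs: 496.714 ± 2·70.898 → [354.9, 638.5]
No RTs fall outside the cutoffs; all 14 retained. Mean = 6954/14 = 496.714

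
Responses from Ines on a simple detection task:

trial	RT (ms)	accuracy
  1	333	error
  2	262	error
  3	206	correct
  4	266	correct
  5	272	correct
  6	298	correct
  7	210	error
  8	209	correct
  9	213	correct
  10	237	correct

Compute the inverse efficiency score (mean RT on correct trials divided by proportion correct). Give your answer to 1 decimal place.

347.1 ms

Correct trials (n=7): 206, 266, 272, 298, 209, 213, 237
Mean correct RT = 1701/7 = 243.0000 ms
Proportion correct = 7/10
IES = 243.0000 / (7/10) = 347.143 ms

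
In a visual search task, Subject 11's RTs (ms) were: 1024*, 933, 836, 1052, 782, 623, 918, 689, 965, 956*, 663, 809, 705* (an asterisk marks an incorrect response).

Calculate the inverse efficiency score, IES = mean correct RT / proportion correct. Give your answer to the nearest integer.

Correct trials (n=10): 933, 836, 1052, 782, 623, 918, 689, 965, 663, 809
Mean correct RT = 8270/10 = 827.0000 ms
Proportion correct = 10/13
IES = 827.0000 / (10/13) = 1075.100 ms

1075 ms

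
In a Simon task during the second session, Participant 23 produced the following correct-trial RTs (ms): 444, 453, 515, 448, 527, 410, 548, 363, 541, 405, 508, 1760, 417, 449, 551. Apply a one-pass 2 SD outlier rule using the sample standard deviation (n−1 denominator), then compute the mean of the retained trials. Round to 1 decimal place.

469.9 ms

n = 15, ΣRT = 8339, M = 555.933
Σ(x−M)² = 1601708.93; s = √(1601708.93/14) = 338.242
Cutoffs: 555.933 ± 2·338.242 → [-120.6, 1232.4]
Outside: 1760 → excluded.
Retained (n=14): Σ = 6579, mean = 6579/14 = 469.929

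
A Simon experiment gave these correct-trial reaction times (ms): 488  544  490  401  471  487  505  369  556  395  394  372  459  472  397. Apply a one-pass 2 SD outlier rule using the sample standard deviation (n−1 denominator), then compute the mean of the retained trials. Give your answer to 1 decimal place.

453.3 ms

n = 15, ΣRT = 6800, M = 453.333
Σ(x−M)² = 52365.33; s = √(52365.33/14) = 61.159
Cutoffs: 453.333 ± 2·61.159 → [331.0, 575.7]
No RTs fall outside the cutoffs; all 15 retained. Mean = 6800/15 = 453.333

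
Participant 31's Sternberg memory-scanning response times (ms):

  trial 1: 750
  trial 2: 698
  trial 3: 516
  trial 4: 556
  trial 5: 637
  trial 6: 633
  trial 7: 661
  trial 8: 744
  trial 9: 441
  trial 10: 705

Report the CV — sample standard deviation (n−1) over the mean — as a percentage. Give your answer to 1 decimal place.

16.0%

n = 10, Σ = 6341, M = 634.1000
Σ(x−M)² = 92688.900; s = √(92688.900/9) = 101.4828
CV = 101.4828 / 634.1000 = 0.16004 = 16.004%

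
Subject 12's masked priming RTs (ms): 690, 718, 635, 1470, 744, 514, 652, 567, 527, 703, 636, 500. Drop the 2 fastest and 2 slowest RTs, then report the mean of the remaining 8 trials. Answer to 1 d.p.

Sorted: 500, 514, 527, 567, 635, 636, 652, 690, 703, 718, 744, 1470
Drop lowest 2 (500, 514) and highest 2 (744, 1470)
Remaining (n=8): Σ = 5128, mean = 5128/8 = 641.000

641.0 ms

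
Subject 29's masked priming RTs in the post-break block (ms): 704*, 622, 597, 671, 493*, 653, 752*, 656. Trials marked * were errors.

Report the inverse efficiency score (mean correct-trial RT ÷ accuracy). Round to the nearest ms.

Correct trials (n=5): 622, 597, 671, 653, 656
Mean correct RT = 3199/5 = 639.8000 ms
Proportion correct = 5/8
IES = 639.8000 / (5/8) = 1023.680 ms

1024 ms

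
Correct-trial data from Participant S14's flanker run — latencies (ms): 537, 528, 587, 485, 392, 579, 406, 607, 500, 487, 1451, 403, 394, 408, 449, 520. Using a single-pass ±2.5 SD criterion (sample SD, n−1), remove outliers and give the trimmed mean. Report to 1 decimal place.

n = 16, ΣRT = 8733, M = 545.812
Σ(x−M)² = 951236.44; s = √(951236.44/15) = 251.825
Cutoffs: 545.812 ± 2.5·251.825 → [-83.7, 1175.4]
Outside: 1451 → excluded.
Retained (n=15): Σ = 7282, mean = 7282/15 = 485.467

485.5 ms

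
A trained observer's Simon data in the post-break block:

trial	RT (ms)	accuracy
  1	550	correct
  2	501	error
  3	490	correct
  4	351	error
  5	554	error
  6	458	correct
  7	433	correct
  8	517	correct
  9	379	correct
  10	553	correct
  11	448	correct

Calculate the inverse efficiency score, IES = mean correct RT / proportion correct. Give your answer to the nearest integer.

658 ms

Correct trials (n=8): 550, 490, 458, 433, 517, 379, 553, 448
Mean correct RT = 3828/8 = 478.5000 ms
Proportion correct = 8/11
IES = 478.5000 / (8/11) = 657.938 ms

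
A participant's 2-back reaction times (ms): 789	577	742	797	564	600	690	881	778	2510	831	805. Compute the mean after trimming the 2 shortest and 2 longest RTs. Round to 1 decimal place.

Sorted: 564, 577, 600, 690, 742, 778, 789, 797, 805, 831, 881, 2510
Drop lowest 2 (564, 577) and highest 2 (881, 2510)
Remaining (n=8): Σ = 6032, mean = 6032/8 = 754.000

754.0 ms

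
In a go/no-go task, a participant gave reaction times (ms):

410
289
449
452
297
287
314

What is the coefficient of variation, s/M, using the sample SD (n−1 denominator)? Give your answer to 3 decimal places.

0.215

n = 7, Σ = 2498, M = 356.8571
Σ(x−M)² = 35270.857; s = √(35270.857/6) = 76.6712
CV = 76.6712 / 356.8571 = 0.21485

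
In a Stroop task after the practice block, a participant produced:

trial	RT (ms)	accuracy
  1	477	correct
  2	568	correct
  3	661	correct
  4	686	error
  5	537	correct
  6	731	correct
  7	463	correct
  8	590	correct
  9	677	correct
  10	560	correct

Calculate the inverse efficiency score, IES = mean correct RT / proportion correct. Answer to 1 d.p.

649.9 ms

Correct trials (n=9): 477, 568, 661, 537, 731, 463, 590, 677, 560
Mean correct RT = 5264/9 = 584.8889 ms
Proportion correct = 9/10
IES = 584.8889 / (9/10) = 649.877 ms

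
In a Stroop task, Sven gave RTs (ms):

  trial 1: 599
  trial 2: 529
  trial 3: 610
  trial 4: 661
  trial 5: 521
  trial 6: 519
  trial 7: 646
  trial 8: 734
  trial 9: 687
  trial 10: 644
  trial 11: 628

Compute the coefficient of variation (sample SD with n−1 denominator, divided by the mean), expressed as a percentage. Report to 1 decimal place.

11.4%

n = 11, Σ = 6778, M = 616.1818
Σ(x−M)² = 49145.636; s = √(49145.636/10) = 70.1039
CV = 70.1039 / 616.1818 = 0.11377 = 11.377%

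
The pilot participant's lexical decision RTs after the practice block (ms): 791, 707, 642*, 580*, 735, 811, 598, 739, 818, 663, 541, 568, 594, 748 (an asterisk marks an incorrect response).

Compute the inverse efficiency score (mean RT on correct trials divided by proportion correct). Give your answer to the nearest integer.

808 ms

Correct trials (n=12): 791, 707, 735, 811, 598, 739, 818, 663, 541, 568, 594, 748
Mean correct RT = 8313/12 = 692.7500 ms
Proportion correct = 12/14
IES = 692.7500 / (12/14) = 808.208 ms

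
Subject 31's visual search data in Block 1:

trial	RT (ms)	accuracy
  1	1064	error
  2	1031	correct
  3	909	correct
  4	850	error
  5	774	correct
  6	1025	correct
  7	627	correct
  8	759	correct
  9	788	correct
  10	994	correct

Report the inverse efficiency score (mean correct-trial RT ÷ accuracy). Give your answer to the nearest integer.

1079 ms

Correct trials (n=8): 1031, 909, 774, 1025, 627, 759, 788, 994
Mean correct RT = 6907/8 = 863.3750 ms
Proportion correct = 8/10
IES = 863.3750 / (8/10) = 1079.219 ms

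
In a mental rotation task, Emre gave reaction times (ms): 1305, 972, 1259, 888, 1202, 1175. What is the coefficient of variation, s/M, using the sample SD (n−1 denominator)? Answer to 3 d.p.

n = 6, Σ = 6801, M = 1133.5000
Σ(x−M)² = 137929.500; s = √(137929.500/5) = 166.0900
CV = 166.0900 / 1133.5000 = 0.14653

0.147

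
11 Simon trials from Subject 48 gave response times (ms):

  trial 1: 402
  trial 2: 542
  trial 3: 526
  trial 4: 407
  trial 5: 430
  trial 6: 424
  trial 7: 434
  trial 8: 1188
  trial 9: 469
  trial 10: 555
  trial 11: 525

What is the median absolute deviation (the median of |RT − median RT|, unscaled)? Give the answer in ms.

Sorted: 402, 407, 424, 430, 434, 469, 525, 526, 542, 555, 1188 → median = 469
|x − 469|: 67, 73, 57, 62, 39, 45, 35, 719, 0, 86, 56
Sorted deviations: 0, 35, 39, 45, 56, 57, 62, 67, 73, 86, 719 → MAD = 57

57 ms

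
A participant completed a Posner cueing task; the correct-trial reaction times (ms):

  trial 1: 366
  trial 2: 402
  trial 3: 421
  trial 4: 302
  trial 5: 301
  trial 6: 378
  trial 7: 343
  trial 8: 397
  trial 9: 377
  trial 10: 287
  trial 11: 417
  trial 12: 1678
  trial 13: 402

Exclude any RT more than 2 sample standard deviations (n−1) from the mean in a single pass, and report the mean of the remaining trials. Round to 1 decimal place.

n = 13, ΣRT = 6071, M = 467.000
Σ(x−M)² = 1613266.00; s = √(1613266.00/12) = 366.659
Cutoffs: 467.000 ± 2·366.659 → [-266.3, 1200.3]
Outside: 1678 → excluded.
Retained (n=12): Σ = 4393, mean = 4393/12 = 366.083

366.1 ms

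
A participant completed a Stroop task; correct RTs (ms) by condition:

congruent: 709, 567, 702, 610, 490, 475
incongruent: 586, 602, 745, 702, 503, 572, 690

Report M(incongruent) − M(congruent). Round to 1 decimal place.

M(congruent) = 3553/6 = 592.167
M(incongruent) = 4400/7 = 628.571
Difference = 628.571 − 592.167 = 36.405 ms

36.4 ms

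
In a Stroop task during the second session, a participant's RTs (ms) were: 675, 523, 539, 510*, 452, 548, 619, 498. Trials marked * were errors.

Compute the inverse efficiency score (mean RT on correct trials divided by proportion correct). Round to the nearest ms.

Correct trials (n=7): 675, 523, 539, 452, 548, 619, 498
Mean correct RT = 3854/7 = 550.5714 ms
Proportion correct = 7/8
IES = 550.5714 / (7/8) = 629.224 ms

629 ms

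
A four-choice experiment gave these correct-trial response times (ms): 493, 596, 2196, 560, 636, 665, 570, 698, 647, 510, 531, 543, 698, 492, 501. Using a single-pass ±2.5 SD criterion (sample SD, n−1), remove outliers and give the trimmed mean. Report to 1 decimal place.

581.4 ms

n = 15, ΣRT = 10336, M = 689.067
Σ(x−M)² = 2506700.93; s = √(2506700.93/14) = 423.143
Cutoffs: 689.067 ± 2.5·423.143 → [-368.8, 1746.9]
Outside: 2196 → excluded.
Retained (n=14): Σ = 8140, mean = 8140/14 = 581.429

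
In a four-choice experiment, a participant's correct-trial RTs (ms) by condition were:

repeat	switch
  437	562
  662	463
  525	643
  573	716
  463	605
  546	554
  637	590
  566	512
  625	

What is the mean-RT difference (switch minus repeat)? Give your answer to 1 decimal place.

M(repeat) = 5034/9 = 559.333
M(switch) = 4645/8 = 580.625
Difference = 580.625 − 559.333 = 21.292 ms

21.3 ms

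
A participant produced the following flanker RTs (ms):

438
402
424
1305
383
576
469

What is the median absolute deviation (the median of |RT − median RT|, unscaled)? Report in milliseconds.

36 ms

Sorted: 383, 402, 424, 438, 469, 576, 1305 → median = 438
|x − 438|: 0, 36, 14, 867, 55, 138, 31
Sorted deviations: 0, 14, 31, 36, 55, 138, 867 → MAD = 36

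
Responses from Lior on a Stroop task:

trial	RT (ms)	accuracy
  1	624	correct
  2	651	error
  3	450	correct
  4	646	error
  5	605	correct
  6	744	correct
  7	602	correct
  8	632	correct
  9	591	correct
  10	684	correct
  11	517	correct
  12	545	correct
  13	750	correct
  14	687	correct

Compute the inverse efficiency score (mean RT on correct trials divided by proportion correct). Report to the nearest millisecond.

722 ms

Correct trials (n=12): 624, 450, 605, 744, 602, 632, 591, 684, 517, 545, 750, 687
Mean correct RT = 7431/12 = 619.2500 ms
Proportion correct = 12/14
IES = 619.2500 / (12/14) = 722.458 ms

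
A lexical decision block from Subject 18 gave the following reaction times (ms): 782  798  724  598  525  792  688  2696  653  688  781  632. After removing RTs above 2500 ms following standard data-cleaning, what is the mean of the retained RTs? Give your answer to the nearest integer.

696 ms

Excluded: 2696
Retained (n=11): Σ = 7661
Mean = 7661/11 = 696.4545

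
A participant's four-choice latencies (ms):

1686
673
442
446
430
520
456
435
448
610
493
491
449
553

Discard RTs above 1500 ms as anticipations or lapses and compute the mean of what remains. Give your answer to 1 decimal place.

Excluded: 1686
Retained (n=13): Σ = 6446
Mean = 6446/13 = 495.8462

495.8 ms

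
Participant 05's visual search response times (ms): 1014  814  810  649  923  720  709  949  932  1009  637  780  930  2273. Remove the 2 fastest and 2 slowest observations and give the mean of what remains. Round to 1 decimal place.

Sorted: 637, 649, 709, 720, 780, 810, 814, 923, 930, 932, 949, 1009, 1014, 2273
Drop lowest 2 (637, 649) and highest 2 (1014, 2273)
Remaining (n=10): Σ = 8576, mean = 8576/10 = 857.600

857.6 ms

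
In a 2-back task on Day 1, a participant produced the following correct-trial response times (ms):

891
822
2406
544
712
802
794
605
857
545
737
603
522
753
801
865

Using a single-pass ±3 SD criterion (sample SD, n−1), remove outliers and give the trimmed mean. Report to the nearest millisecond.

n = 16, ΣRT = 13259, M = 828.688
Σ(x−M)² = 2880949.44; s = √(2880949.44/15) = 438.250
Cutoffs: 828.688 ± 3·438.250 → [-486.1, 2143.4]
Outside: 2406 → excluded.
Retained (n=15): Σ = 10853, mean = 10853/15 = 723.533

724 ms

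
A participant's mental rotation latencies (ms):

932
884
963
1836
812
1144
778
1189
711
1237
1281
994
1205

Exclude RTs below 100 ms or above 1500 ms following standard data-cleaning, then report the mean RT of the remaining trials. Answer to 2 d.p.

1010.83 ms

Excluded: 1836
Retained (n=12): Σ = 12130
Mean = 12130/12 = 1010.8333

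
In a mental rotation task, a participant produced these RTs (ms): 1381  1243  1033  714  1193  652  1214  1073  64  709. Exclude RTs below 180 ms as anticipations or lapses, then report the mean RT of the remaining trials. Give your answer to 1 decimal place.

Excluded: 64
Retained (n=9): Σ = 9212
Mean = 9212/9 = 1023.5556

1023.6 ms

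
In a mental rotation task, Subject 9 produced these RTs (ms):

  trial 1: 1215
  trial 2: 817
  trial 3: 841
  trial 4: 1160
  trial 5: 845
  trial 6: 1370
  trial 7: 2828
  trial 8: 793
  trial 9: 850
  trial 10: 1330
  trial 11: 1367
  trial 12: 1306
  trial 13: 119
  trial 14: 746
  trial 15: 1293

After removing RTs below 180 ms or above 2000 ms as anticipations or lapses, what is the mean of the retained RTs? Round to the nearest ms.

1072 ms

Excluded: 119, 2828
Retained (n=13): Σ = 13933
Mean = 13933/13 = 1071.7692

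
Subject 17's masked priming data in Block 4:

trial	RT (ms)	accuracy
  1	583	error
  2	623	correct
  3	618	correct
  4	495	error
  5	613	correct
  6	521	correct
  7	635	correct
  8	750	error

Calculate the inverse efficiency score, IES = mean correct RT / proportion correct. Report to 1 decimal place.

Correct trials (n=5): 623, 618, 613, 521, 635
Mean correct RT = 3010/5 = 602.0000 ms
Proportion correct = 5/8
IES = 602.0000 / (5/8) = 963.200 ms

963.2 ms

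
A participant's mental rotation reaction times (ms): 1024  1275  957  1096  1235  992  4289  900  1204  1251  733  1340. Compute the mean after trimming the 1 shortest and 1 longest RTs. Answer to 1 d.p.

Sorted: 733, 900, 957, 992, 1024, 1096, 1204, 1235, 1251, 1275, 1340, 4289
Drop lowest 1 (733) and highest 1 (4289)
Remaining (n=10): Σ = 11274, mean = 11274/10 = 1127.400

1127.4 ms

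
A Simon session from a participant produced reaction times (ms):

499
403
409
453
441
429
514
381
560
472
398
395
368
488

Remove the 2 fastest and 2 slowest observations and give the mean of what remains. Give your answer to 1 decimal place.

438.7 ms

Sorted: 368, 381, 395, 398, 403, 409, 429, 441, 453, 472, 488, 499, 514, 560
Drop lowest 2 (368, 381) and highest 2 (514, 560)
Remaining (n=10): Σ = 4387, mean = 4387/10 = 438.700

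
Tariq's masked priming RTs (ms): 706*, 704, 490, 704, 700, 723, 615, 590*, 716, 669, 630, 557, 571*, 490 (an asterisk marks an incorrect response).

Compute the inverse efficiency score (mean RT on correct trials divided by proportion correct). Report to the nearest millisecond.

810 ms

Correct trials (n=11): 704, 490, 704, 700, 723, 615, 716, 669, 630, 557, 490
Mean correct RT = 6998/11 = 636.1818 ms
Proportion correct = 11/14
IES = 636.1818 / (11/14) = 809.686 ms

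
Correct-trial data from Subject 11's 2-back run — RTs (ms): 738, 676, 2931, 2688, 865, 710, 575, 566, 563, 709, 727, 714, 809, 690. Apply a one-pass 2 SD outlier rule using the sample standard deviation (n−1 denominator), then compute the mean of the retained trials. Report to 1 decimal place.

n = 14, ΣRT = 13961, M = 997.214
Σ(x−M)² = 7787478.36; s = √(7787478.36/13) = 773.975
Cutoffs: 997.214 ± 2·773.975 → [-550.7, 2545.2]
Outside: 2688, 2931 → excluded.
Retained (n=12): Σ = 8342, mean = 8342/12 = 695.167

695.2 ms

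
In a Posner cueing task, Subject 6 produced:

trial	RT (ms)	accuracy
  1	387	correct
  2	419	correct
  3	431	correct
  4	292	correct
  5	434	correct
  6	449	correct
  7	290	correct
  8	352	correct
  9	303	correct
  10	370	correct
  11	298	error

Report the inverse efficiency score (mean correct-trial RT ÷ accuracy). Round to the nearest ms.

Correct trials (n=10): 387, 419, 431, 292, 434, 449, 290, 352, 303, 370
Mean correct RT = 3727/10 = 372.7000 ms
Proportion correct = 10/11
IES = 372.7000 / (10/11) = 409.970 ms

410 ms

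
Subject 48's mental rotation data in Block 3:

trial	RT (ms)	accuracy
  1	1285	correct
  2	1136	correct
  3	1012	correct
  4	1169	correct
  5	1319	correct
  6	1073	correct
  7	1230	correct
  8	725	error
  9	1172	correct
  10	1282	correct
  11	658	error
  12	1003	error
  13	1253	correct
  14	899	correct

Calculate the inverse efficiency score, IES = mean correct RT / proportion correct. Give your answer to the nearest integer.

Correct trials (n=11): 1285, 1136, 1012, 1169, 1319, 1073, 1230, 1172, 1282, 1253, 899
Mean correct RT = 12830/11 = 1166.3636 ms
Proportion correct = 11/14
IES = 1166.3636 / (11/14) = 1484.463 ms

1484 ms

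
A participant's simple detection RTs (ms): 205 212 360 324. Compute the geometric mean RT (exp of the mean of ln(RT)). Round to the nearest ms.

267 ms

ln(RT): 5.3230, 5.3566, 5.8861, 5.7807
Mean ln(RT) = 22.3464/4 = 5.58661
Geometric mean = exp(5.58661) = 266.83 ms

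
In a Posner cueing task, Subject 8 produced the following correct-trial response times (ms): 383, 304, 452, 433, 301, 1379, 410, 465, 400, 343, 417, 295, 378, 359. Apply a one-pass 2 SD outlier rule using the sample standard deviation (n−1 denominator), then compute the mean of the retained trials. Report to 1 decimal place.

380.0 ms

n = 14, ΣRT = 6319, M = 451.357
Σ(x−M)² = 965667.21; s = √(965667.21/13) = 272.547
Cutoffs: 451.357 ± 2·272.547 → [-93.7, 996.5]
Outside: 1379 → excluded.
Retained (n=13): Σ = 4940, mean = 4940/13 = 380.000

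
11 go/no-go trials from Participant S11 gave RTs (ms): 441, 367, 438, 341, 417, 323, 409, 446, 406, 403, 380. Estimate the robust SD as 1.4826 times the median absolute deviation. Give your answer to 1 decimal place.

47.4 ms

Sorted: 323, 341, 367, 380, 403, 406, 409, 417, 438, 441, 446 → median = 406
|x − 406| sorted: 0, 3, 3, 11, 26, 32, 35, 39, 40, 65, 83 → MAD = 32
Robust SD ≈ 1.4826 × 32 = 47.443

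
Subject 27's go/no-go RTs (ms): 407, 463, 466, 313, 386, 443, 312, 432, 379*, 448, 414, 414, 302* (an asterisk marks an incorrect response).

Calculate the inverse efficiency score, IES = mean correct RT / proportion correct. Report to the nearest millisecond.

Correct trials (n=11): 407, 463, 466, 313, 386, 443, 312, 432, 448, 414, 414
Mean correct RT = 4498/11 = 408.9091 ms
Proportion correct = 11/13
IES = 408.9091 / (11/13) = 483.256 ms

483 ms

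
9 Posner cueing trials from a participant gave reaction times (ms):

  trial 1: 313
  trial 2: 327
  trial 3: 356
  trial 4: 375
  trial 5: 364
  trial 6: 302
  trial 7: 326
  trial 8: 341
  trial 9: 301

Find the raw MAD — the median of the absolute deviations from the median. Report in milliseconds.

Sorted: 301, 302, 313, 326, 327, 341, 356, 364, 375 → median = 327
|x − 327|: 14, 0, 29, 48, 37, 25, 1, 14, 26
Sorted deviations: 0, 1, 14, 14, 25, 26, 29, 37, 48 → MAD = 25

25 ms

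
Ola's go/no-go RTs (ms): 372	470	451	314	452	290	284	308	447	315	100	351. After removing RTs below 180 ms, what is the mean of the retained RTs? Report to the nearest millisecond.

Excluded: 100
Retained (n=11): Σ = 4054
Mean = 4054/11 = 368.5455

369 ms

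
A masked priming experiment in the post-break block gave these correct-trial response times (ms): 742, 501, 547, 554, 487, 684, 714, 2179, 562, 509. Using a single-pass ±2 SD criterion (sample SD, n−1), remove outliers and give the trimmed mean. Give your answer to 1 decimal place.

n = 10, ΣRT = 7479, M = 747.900
Σ(x−M)² = 2351932.90; s = √(2351932.90/9) = 511.200
Cutoffs: 747.900 ± 2·511.200 → [-274.5, 1770.3]
Outside: 2179 → excluded.
Retained (n=9): Σ = 5300, mean = 5300/9 = 588.889

588.9 ms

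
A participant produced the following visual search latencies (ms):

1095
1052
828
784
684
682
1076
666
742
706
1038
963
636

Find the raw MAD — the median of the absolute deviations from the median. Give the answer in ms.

118 ms

Sorted: 636, 666, 682, 684, 706, 742, 784, 828, 963, 1038, 1052, 1076, 1095 → median = 784
|x − 784|: 311, 268, 44, 0, 100, 102, 292, 118, 42, 78, 254, 179, 148
Sorted deviations: 0, 42, 44, 78, 100, 102, 118, 148, 179, 254, 268, 292, 311 → MAD = 118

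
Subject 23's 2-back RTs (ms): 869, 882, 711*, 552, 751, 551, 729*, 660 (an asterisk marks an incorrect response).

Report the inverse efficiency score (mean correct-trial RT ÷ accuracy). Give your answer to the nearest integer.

948 ms

Correct trials (n=6): 869, 882, 552, 751, 551, 660
Mean correct RT = 4265/6 = 710.8333 ms
Proportion correct = 6/8
IES = 710.8333 / (6/8) = 947.778 ms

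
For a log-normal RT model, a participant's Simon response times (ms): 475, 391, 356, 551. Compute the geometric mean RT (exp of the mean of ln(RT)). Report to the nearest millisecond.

437 ms

ln(RT): 6.1633, 5.9687, 5.8749, 6.3117
Mean ln(RT) = 24.3187/4 = 6.07967
Geometric mean = exp(6.07967) = 436.89 ms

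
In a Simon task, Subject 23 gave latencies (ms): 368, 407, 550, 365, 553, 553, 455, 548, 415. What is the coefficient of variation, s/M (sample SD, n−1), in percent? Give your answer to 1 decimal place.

n = 9, Σ = 4214, M = 468.2222
Σ(x−M)² = 54881.556; s = √(54881.556/8) = 82.8263
CV = 82.8263 / 468.2222 = 0.17690 = 17.690%

17.7%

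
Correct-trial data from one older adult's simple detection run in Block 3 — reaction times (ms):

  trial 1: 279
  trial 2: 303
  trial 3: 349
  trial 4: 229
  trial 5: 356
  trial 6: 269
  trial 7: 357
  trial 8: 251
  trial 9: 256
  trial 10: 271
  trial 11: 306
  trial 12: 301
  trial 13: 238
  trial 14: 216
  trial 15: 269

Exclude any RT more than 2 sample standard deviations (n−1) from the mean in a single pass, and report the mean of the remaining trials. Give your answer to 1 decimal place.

283.3 ms

n = 15, ΣRT = 4250, M = 283.333
Σ(x−M)² = 28147.33; s = √(28147.33/14) = 44.839
Cutoffs: 283.333 ± 2·44.839 → [193.7, 373.0]
No RTs fall outside the cutoffs; all 15 retained. Mean = 4250/15 = 283.333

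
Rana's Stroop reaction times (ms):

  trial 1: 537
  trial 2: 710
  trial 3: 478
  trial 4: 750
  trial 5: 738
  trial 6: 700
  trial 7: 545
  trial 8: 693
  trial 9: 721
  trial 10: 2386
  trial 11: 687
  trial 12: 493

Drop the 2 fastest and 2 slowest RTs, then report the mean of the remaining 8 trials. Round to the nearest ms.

Sorted: 478, 493, 537, 545, 687, 693, 700, 710, 721, 738, 750, 2386
Drop lowest 2 (478, 493) and highest 2 (750, 2386)
Remaining (n=8): Σ = 5331, mean = 5331/8 = 666.375

666 ms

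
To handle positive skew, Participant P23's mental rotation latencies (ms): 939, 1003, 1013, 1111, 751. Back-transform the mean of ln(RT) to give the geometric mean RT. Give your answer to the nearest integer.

ln(RT): 6.8448, 6.9108, 6.9207, 7.0130, 6.6214
Mean ln(RT) = 34.3107/5 = 6.86213
Geometric mean = exp(6.86213) = 955.40 ms

955 ms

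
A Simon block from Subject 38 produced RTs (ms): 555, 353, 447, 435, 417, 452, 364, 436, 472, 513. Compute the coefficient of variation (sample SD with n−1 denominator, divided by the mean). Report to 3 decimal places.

0.137

n = 10, Σ = 4444, M = 444.4000
Σ(x−M)² = 33492.400; s = √(33492.400/9) = 61.0031
CV = 61.0031 / 444.4000 = 0.13727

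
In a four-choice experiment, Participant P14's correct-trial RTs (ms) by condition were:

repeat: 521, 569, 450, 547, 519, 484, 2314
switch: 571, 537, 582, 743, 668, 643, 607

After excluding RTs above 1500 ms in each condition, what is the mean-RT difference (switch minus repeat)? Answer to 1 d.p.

repeat: exclude 2314
M(repeat) = 3090/6 = 515.000
M(switch) = 4351/7 = 621.571
Difference = 621.571 − 515.000 = 106.571 ms

106.6 ms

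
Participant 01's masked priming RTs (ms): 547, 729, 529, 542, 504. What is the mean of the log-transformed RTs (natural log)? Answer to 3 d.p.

6.337

ln(RT): 6.3044, 6.5917, 6.2710, 6.2953, 6.2226
Σ ln(RT) = 31.6850
Mean = 31.6850/5 = 6.33699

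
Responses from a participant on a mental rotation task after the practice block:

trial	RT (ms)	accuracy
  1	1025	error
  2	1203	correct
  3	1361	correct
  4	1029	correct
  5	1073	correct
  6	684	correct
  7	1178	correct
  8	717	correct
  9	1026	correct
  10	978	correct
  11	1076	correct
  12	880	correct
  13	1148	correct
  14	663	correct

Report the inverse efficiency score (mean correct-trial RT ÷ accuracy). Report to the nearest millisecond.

1078 ms

Correct trials (n=13): 1203, 1361, 1029, 1073, 684, 1178, 717, 1026, 978, 1076, 880, 1148, 663
Mean correct RT = 13016/13 = 1001.2308 ms
Proportion correct = 13/14
IES = 1001.2308 / (13/14) = 1078.249 ms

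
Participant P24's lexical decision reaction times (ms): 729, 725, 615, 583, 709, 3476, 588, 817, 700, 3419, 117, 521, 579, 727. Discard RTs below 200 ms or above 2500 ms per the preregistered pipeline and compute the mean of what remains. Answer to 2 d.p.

663.00 ms

Excluded: 117, 3419, 3476
Retained (n=11): Σ = 7293
Mean = 7293/11 = 663.0000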